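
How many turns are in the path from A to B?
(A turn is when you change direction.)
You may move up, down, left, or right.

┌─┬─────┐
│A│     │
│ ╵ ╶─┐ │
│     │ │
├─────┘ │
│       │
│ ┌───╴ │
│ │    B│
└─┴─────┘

Directions: down, right, up, right, right, down, down, down
Number of turns: 4

Solution:

┌─┬─────┐
│A│↱ → ↓│
│ ╵ ╶─┐ │
│↳ ↑  │↓│
├─────┘ │
│      ↓│
│ ┌───╴ │
│ │    B│
└─┴─────┘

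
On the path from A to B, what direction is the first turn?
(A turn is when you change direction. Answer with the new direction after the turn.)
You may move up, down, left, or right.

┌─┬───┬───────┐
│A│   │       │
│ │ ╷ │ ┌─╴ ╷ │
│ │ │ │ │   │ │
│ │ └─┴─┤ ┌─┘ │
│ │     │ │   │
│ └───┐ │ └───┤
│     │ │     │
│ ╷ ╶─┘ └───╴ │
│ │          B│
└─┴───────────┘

Directions: down, down, down, right, down, right, right, right, right, right
First turn direction: right

Solution:

┌─┬───┬───────┐
│A│   │       │
│ │ ╷ │ ┌─╴ ╷ │
│↓│ │ │ │   │ │
│ │ └─┴─┤ ┌─┘ │
│↓│     │ │   │
│ └───┐ │ └───┤
│↳ ↓  │ │     │
│ ╷ ╶─┘ └───╴ │
│ │↳ → → → → B│
└─┴───────────┘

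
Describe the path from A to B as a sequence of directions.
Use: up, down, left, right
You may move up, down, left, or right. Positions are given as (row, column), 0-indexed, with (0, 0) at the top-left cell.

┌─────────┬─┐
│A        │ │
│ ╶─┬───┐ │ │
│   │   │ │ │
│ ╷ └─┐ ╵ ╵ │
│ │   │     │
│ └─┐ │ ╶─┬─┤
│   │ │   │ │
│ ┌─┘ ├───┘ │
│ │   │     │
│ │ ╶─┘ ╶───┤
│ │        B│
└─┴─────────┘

Finding the path and converting it to directions:
Path through cells: (0,0) → (1,0) → (1,1) → (2,1) → (2,2) → (3,2) → (4,2) → (4,1) → (5,1) → (5,2) → (5,3) → (5,4) → (5,5)
Directions: down, right, down, right, down, down, left, down, right, right, right, right

Solution:

┌─────────┬─┐
│A        │ │
│ ╶─┬───┐ │ │
│↳ ↓│   │ │ │
│ ╷ └─┐ ╵ ╵ │
│ │↳ ↓│     │
│ └─┐ │ ╶─┬─┤
│   │↓│   │ │
│ ┌─┘ ├───┘ │
│ │↓ ↲│     │
│ │ ╶─┘ ╶───┤
│ │↳ → → → B│
└─┴─────────┘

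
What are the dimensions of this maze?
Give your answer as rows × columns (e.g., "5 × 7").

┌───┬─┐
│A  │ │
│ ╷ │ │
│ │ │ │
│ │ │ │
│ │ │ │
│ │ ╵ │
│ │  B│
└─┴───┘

Counting the maze dimensions:
Rows (vertical): 4
Columns (horizontal): 3
Dimensions: 4 × 3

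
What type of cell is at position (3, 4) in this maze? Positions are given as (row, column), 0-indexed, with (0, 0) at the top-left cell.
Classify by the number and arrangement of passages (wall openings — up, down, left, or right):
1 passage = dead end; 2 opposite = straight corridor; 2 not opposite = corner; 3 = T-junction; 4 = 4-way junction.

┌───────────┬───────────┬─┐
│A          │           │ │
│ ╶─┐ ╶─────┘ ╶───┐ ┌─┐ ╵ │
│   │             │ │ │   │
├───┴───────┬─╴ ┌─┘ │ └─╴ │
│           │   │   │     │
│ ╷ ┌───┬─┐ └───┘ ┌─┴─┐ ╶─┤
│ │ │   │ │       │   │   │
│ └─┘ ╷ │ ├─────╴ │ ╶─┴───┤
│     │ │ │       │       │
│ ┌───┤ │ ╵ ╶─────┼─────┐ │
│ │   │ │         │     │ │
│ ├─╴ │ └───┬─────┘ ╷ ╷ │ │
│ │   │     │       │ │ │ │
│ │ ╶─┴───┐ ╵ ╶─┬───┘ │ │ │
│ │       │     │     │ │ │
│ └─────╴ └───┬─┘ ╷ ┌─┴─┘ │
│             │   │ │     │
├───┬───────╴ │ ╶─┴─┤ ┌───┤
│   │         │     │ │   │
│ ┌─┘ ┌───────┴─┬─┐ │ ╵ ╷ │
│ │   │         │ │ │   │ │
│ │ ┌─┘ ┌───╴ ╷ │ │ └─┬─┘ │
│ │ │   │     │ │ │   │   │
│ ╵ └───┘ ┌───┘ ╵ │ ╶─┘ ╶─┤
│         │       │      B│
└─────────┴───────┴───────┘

Checking cell at (3, 4):
Number of passages: 1
Cell type: dead end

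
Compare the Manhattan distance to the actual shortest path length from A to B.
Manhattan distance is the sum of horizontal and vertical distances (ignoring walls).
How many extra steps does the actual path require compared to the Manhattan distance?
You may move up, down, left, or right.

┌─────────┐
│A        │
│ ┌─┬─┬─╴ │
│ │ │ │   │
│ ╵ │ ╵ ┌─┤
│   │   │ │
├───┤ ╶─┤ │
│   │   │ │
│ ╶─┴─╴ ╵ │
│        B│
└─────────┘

Manhattan distance: |4 - 0| + |4 - 0| = 8
Actual path length: 12
Extra steps: 12 - 8 = 4

Solution:

┌─────────┐
│A → → → ↓│
│ ┌─┬─┬─╴ │
│ │ │ │↓ ↲│
│ ╵ │ ╵ ┌─┤
│   │↓ ↲│ │
├───┤ ╶─┤ │
│   │↳ ↓│ │
│ ╶─┴─╴ ╵ │
│      ↳ B│
└─────────┘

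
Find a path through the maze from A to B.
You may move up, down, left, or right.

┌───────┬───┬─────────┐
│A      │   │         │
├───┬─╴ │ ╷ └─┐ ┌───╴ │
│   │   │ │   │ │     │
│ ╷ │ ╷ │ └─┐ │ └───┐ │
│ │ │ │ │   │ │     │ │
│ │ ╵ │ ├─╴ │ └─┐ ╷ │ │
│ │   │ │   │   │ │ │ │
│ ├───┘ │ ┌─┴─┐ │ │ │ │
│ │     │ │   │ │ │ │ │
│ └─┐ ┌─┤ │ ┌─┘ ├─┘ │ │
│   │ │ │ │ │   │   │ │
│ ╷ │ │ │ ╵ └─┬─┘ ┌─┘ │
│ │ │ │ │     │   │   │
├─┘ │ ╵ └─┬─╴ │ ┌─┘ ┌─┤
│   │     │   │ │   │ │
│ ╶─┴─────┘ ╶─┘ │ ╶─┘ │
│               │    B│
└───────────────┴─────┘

Finding the shortest path through the maze:
Path length: 54 steps
Directions: right → right → right → down → left → down → down → left → up → up → left → down → down → down → down → right → down → down → left → down → right → right → right → right → right → right → right → up → up → right → up → right → up → up → up → left → left → up → up → right → right → right → down → down → down → down → down → down → left → down → left → down → right → right

Solution:

┌───────┬───┬─────────┐
│A → → ↓│   │  ↱ → → ↓│
├───┬─╴ │ ╷ └─┐ ┌───╴ │
│↓ ↰│↓ ↲│ │   │↑│    ↓│
│ ╷ │ ╷ │ └─┐ │ └───┐ │
│↓│↑│↓│ │   │ │↑ ← ↰│↓│
│ │ ╵ │ ├─╴ │ └─┐ ╷ │ │
│↓│↑ ↲│ │   │   │ │↑│↓│
│ ├───┘ │ ┌─┴─┐ │ │ │ │
│↓│     │ │   │ │ │↑│↓│
│ └─┐ ┌─┤ │ ┌─┘ ├─┘ │ │
│↳ ↓│ │ │ │ │   │↱ ↑│↓│
│ ╷ │ │ │ ╵ └─┬─┘ ┌─┘ │
│ │↓│ │ │     │↱ ↑│↓ ↲│
├─┘ │ ╵ └─┬─╴ │ ┌─┘ ┌─┤
│↓ ↲│     │   │↑│↓ ↲│ │
│ ╶─┴─────┘ ╶─┘ │ ╶─┘ │
│↳ → → → → → → ↑│↳ → B│
└───────────────┴─────┘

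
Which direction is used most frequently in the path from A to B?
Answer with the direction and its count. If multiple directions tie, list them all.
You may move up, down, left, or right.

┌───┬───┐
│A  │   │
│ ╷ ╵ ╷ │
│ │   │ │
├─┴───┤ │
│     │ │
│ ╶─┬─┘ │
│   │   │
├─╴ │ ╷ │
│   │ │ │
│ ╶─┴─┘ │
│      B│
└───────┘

Directions: right, down, right, up, right, down, down, down, down, down
Counts: {'right': 3, 'down': 6, 'up': 1}
Most common: down (6 times)

Solution:

┌───┬───┐
│A ↓│↱ ↓│
│ ╷ ╵ ╷ │
│ │↳ ↑│↓│
├─┴───┤ │
│     │↓│
│ ╶─┬─┘ │
│   │  ↓│
├─╴ │ ╷ │
│   │ │↓│
│ ╶─┴─┘ │
│      B│
└───────┘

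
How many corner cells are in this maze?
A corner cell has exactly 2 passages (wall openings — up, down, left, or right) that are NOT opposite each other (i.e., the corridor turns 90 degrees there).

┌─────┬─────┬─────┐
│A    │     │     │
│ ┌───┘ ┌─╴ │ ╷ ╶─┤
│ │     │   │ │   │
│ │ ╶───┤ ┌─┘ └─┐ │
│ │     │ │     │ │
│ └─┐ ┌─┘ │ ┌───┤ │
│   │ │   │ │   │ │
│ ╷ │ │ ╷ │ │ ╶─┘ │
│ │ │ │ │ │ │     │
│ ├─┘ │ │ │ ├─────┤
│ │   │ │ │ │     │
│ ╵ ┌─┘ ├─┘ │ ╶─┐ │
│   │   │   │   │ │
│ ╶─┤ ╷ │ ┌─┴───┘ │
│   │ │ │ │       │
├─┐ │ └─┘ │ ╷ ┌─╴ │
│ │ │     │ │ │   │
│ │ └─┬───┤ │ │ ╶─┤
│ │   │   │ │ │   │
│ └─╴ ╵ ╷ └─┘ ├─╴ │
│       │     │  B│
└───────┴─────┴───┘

Counting corner cells (2 non-opposite passages):
Total corners: 44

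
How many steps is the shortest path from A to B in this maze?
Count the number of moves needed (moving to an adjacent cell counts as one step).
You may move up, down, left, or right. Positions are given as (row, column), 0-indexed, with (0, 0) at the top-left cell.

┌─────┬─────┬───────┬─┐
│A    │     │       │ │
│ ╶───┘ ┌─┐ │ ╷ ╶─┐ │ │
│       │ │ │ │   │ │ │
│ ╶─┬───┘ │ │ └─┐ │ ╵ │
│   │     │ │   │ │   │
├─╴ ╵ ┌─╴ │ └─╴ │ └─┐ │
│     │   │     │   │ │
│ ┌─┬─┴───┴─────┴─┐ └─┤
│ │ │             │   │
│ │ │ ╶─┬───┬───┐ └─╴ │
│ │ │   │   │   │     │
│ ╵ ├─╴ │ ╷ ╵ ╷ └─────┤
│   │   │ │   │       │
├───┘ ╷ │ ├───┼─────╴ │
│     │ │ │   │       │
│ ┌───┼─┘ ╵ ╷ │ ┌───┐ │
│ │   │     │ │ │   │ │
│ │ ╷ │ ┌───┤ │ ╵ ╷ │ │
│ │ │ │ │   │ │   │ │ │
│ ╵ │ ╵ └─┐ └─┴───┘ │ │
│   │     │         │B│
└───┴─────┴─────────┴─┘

Using BFS to find shortest path:
Start: (0, 0), End: (10, 10)
Path found:
(0,0) → (1,0) → (1,1) → (1,2) → (1,3) → (0,3) → (0,4) → (0,5) → (1,5) → (2,5) → (3,5) → (3,6) → (3,7) → (2,7) → (2,6) → (1,6) → (0,6) → (0,7) → (1,7) → (1,8) → (2,8) → (3,8) → (3,9) → (4,9) → (4,10) → (5,10) → (5,9) → (5,8) → (4,8) → (4,7) → (4,6) → (4,5) → (4,4) → (4,3) → (4,2) → (5,2) → (5,3) → (6,3) → (6,2) → (7,2) → (7,1) → (7,0) → (8,0) → (9,0) → (10,0) → (10,1) → (9,1) → (8,1) → (8,2) → (9,2) → (10,2) → (10,3) → (9,3) → (8,3) → (8,4) → (7,4) → (6,4) → (5,4) → (5,5) → (6,5) → (6,6) → (5,6) → (5,7) → (6,7) → (6,8) → (6,9) → (6,10) → (7,10) → (8,10) → (9,10) → (10,10)
Number of steps: 70

Solution:

┌─────┬─────┬───────┬─┐
│A    │↱ → ↓│↱ ↓    │ │
│ ╶───┘ ┌─┐ │ ╷ ╶─┐ │ │
│↳ → → ↑│ │↓│↑│↳ ↓│ │ │
│ ╶─┬───┘ │ │ └─┐ │ ╵ │
│   │     │↓│↑ ↰│↓│   │
├─╴ ╵ ┌─╴ │ └─╴ │ └─┐ │
│     │   │↳ → ↑│↳ ↓│ │
│ ┌─┬─┴───┴─────┴─┐ └─┤
│ │ │↓ ← ← ← ← ← ↰│↳ ↓│
│ │ │ ╶─┬───┬───┐ └─╴ │
│ │ │↳ ↓│↱ ↓│↱ ↓│↑ ← ↲│
│ ╵ ├─╴ │ ╷ ╵ ╷ └─────┤
│   │↓ ↲│↑│↳ ↑│↳ → → ↓│
├───┘ ╷ │ ├───┼─────╴ │
│↓ ← ↲│ │↑│   │      ↓│
│ ┌───┼─┘ ╵ ╷ │ ┌───┐ │
│↓│↱ ↓│↱ ↑  │ │ │   │↓│
│ │ ╷ │ ┌───┤ │ ╵ ╷ │ │
│↓│↑│↓│↑│   │ │   │ │↓│
│ ╵ │ ╵ └─┐ └─┴───┘ │ │
│↳ ↑│↳ ↑  │         │B│
└───┴─────┴─────────┴─┘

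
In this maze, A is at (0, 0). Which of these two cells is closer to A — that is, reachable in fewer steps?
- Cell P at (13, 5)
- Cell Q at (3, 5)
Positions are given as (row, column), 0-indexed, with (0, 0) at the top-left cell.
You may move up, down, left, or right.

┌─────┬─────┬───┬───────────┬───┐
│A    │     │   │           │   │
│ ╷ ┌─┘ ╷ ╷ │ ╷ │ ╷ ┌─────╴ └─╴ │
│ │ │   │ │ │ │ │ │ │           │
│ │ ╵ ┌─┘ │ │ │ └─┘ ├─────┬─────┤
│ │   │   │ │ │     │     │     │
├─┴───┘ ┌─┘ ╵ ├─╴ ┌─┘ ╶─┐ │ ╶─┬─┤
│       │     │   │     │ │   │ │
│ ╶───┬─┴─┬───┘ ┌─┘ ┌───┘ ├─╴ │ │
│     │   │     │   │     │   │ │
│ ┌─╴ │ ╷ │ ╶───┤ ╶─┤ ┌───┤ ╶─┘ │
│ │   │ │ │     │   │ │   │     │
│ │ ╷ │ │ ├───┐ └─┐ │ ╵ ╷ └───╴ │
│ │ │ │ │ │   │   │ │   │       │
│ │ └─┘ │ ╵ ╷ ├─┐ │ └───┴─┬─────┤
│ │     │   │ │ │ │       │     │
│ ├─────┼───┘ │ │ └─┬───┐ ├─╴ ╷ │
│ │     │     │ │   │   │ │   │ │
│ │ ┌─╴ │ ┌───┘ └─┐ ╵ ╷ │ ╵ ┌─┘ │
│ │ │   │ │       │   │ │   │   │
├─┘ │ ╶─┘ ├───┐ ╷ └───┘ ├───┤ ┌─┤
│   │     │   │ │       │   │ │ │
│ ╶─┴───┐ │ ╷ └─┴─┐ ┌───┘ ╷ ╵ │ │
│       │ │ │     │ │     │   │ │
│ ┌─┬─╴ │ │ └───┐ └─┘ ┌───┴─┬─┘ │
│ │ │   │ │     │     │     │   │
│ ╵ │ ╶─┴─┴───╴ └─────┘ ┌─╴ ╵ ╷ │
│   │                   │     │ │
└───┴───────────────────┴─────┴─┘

Shortest path A → P at (13, 5): 60 steps
Shortest path A → Q at (3, 5): 12 steps

Q is closer (12 steps vs 60 steps).

Path to P:

┌─────┬─────┬───┬───────────┬───┐
│A ↓  │↱ ↓  │   │           │   │
│ ╷ ┌─┘ ╷ ╷ │ ╷ │ ╷ ┌─────╴ └─╴ │
│ │↓│↱ ↑│↓│ │ │ │ │ │           │
│ │ ╵ ┌─┘ │ │ │ └─┘ ├─────┬─────┤
│ │↳ ↑│↓ ↲│ │ │     │     │     │
├─┴───┘ ┌─┘ ╵ ├─╴ ┌─┘ ╶─┐ │ ╶─┬─┤
│↓ ← ← ↲│     │   │     │ │   │ │
│ ╶───┬─┴─┬───┘ ┌─┘ ┌───┘ ├─╴ │ │
│↳ → ↓│↱ ↓│     │   │     │   │ │
│ ┌─╴ │ ╷ │ ╶───┤ ╶─┤ ┌───┤ ╶─┘ │
│ │↓ ↲│↑│↓│     │   │ │   │     │
│ │ ╷ │ │ ├───┐ └─┐ │ ╵ ╷ └───╴ │
│ │↓│ │↑│↓│↱ ↓│   │ │   │       │
│ │ └─┘ │ ╵ ╷ ├─┐ │ └───┴─┬─────┤
│ │↳ → ↑│↳ ↑│↓│ │ │       │     │
│ ├─────┼───┘ │ │ └─┬───┐ ├─╴ ╷ │
│ │↓ ← ↰│↓ ← ↲│ │   │   │ │   │ │
│ │ ┌─╴ │ ┌───┘ └─┐ ╵ ╷ │ ╵ ┌─┘ │
│ │↓│↱ ↑│↓│       │   │ │   │   │
├─┘ │ ╶─┘ ├───┐ ╷ └───┘ ├───┤ ┌─┤
│↓ ↲│↑ ← ↲│   │ │       │   │ │ │
│ ╶─┴───┐ │ ╷ └─┴─┐ ┌───┘ ╷ ╵ │ │
│↳ → → ↓│ │ │     │ │     │   │ │
│ ┌─┬─╴ │ │ └───┐ └─┘ ┌───┴─┬─┘ │
│ │ │↓ ↲│ │     │     │     │   │
│ ╵ │ ╶─┴─┴───╴ └─────┘ ┌─╴ ╵ ╷ │
│   │↳ → → P            │     │ │
└───┴───────────────────┴─────┴─┘

Path to Q:

┌─────┬─────┬───┬───────────┬───┐
│A ↓  │↱ → ↓│   │           │   │
│ ╷ ┌─┘ ╷ ╷ │ ╷ │ ╷ ┌─────╴ └─╴ │
│ │↓│↱ ↑│ │↓│ │ │ │ │           │
│ │ ╵ ┌─┘ │ │ │ └─┘ ├─────┬─────┤
│ │↳ ↑│   │↓│ │     │     │     │
├─┴───┘ ┌─┘ ╵ ├─╴ ┌─┘ ╶─┐ │ ╶─┬─┤
│       │  Q  │   │     │ │   │ │
│ ╶───┬─┴─┬───┘ ┌─┘ ┌───┘ ├─╴ │ │
│     │   │     │   │     │   │ │
│ ┌─╴ │ ╷ │ ╶───┤ ╶─┤ ┌───┤ ╶─┘ │
│ │   │ │ │     │   │ │   │     │
│ │ ╷ │ │ ├───┐ └─┐ │ ╵ ╷ └───╴ │
│ │ │ │ │ │   │   │ │   │       │
│ │ └─┘ │ ╵ ╷ ├─┐ │ └───┴─┬─────┤
│ │     │   │ │ │ │       │     │
│ ├─────┼───┘ │ │ └─┬───┐ ├─╴ ╷ │
│ │     │     │ │   │   │ │   │ │
│ │ ┌─╴ │ ┌───┘ └─┐ ╵ ╷ │ ╵ ┌─┘ │
│ │ │   │ │       │   │ │   │   │
├─┘ │ ╶─┘ ├───┐ ╷ └───┘ ├───┤ ┌─┤
│   │     │   │ │       │   │ │ │
│ ╶─┴───┐ │ ╷ └─┴─┐ ┌───┘ ╷ ╵ │ │
│       │ │ │     │ │     │   │ │
│ ┌─┬─╴ │ │ └───┐ └─┘ ┌───┴─┬─┘ │
│ │ │   │ │     │     │     │   │
│ ╵ │ ╶─┴─┴───╴ └─────┘ ┌─╴ ╵ ╷ │
│   │                   │     │ │
└───┴───────────────────┴─────┴─┘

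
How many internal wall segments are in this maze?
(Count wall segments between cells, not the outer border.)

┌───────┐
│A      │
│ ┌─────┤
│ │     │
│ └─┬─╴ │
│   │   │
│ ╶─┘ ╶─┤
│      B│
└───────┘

Counting internal wall segments:
Total internal walls: 9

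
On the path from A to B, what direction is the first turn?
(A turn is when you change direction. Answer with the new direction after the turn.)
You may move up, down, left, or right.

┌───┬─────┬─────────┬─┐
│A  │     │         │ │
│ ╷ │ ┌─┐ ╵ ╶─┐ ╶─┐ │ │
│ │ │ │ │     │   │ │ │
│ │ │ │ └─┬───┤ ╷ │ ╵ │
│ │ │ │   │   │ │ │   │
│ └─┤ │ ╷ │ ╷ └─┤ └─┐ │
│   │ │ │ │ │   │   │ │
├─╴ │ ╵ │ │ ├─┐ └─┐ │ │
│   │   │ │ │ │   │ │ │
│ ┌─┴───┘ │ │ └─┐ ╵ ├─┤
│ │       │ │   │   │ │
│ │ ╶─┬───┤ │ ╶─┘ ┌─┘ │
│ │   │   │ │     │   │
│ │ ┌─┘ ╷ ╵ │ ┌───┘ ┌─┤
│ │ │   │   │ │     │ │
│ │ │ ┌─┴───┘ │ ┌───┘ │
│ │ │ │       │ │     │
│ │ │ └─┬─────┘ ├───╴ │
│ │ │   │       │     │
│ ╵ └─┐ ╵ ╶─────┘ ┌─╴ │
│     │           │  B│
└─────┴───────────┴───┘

Directions: down, down, down, right, down, left, down, down, down, down, down, down, right, up, up, up, up, up, right, right, right, up, up, up, left, down, down, left, up, up, up, up, right, right, down, right, up, right, right, down, right, down, down, right, down, down, left, up, left, up, left, up, left, down, down, down, down, down, left, up, left, down, left, down, down, right, down, right, right, right, right, right, up, right, right, down
First turn direction: right

Solution:

┌───┬─────┬─────────┬─┐
│A  │↱ → ↓│↱ → ↓    │ │
│ ╷ │ ┌─┐ ╵ ╶─┐ ╶─┐ │ │
│↓│ │↑│ │↳ ↑  │↳ ↓│ │ │
│ │ │ │ └─┬───┤ ╷ │ ╵ │
│↓│ │↑│↓ ↰│↓ ↰│ │↓│   │
│ └─┤ │ ╷ │ ╷ └─┤ └─┐ │
│↳ ↓│↑│↓│↑│↓│↑ ↰│↳ ↓│ │
├─╴ │ ╵ │ │ ├─┐ └─┐ │ │
│↓ ↲│↑ ↲│↑│↓│ │↑ ↰│↓│ │
│ ┌─┴───┘ │ │ └─┐ ╵ ├─┤
│↓│↱ → → ↑│↓│   │↑ ↲│ │
│ │ ╶─┬───┤ │ ╶─┘ ┌─┘ │
│↓│↑  │↓ ↰│↓│     │   │
│ │ ┌─┘ ╷ ╵ │ ┌───┘ ┌─┤
│↓│↑│↓ ↲│↑ ↲│ │     │ │
│ │ │ ┌─┴───┘ │ ┌───┘ │
│↓│↑│↓│       │ │     │
│ │ │ └─┬─────┘ ├───╴ │
│↓│↑│↳ ↓│       │↱ → ↓│
│ ╵ └─┐ ╵ ╶─────┘ ┌─╴ │
│↳ ↑  │↳ → → → → ↑│  B│
└─────┴───────────┴───┘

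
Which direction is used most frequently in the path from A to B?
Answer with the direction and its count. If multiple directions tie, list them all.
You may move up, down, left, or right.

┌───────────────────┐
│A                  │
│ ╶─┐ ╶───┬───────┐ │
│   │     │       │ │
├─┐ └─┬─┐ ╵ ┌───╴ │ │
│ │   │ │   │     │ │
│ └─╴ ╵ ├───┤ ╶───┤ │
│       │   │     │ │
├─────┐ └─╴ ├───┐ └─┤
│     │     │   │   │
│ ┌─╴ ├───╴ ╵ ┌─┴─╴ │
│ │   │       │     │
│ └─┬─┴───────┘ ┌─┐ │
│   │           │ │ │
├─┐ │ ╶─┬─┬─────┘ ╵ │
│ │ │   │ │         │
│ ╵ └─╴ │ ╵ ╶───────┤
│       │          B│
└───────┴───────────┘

Directions: right, right, down, right, right, down, right, up, right, right, right, down, left, left, down, right, right, down, right, down, down, down, left, left, left, left, down, right, right, right, right
Counts: {'right': 15, 'down': 9, 'up': 1, 'left': 6}
Most common: right (15 times)

Solution:

┌───────────────────┐
│A → ↓              │
│ ╶─┐ ╶───┬───────┐ │
│   │↳ → ↓│↱ → → ↓│ │
├─┐ └─┬─┐ ╵ ┌───╴ │ │
│ │   │ │↳ ↑│↓ ← ↲│ │
│ └─╴ ╵ ├───┤ ╶───┤ │
│       │   │↳ → ↓│ │
├─────┐ └─╴ ├───┐ └─┤
│     │     │   │↳ ↓│
│ ┌─╴ ├───╴ ╵ ┌─┴─╴ │
│ │   │       │    ↓│
│ └─┬─┴───────┘ ┌─┐ │
│   │           │ │↓│
├─┐ │ ╶─┬─┬─────┘ ╵ │
│ │ │   │ │↓ ← ← ← ↲│
│ ╵ └─╴ │ ╵ ╶───────┤
│       │  ↳ → → → B│
└───────┴───────────┘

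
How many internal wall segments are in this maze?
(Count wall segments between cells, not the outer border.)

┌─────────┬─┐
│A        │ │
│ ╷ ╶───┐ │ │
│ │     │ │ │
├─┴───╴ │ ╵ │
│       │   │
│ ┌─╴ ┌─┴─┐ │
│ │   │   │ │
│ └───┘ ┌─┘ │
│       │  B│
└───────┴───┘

Counting internal wall segments:
Total internal walls: 20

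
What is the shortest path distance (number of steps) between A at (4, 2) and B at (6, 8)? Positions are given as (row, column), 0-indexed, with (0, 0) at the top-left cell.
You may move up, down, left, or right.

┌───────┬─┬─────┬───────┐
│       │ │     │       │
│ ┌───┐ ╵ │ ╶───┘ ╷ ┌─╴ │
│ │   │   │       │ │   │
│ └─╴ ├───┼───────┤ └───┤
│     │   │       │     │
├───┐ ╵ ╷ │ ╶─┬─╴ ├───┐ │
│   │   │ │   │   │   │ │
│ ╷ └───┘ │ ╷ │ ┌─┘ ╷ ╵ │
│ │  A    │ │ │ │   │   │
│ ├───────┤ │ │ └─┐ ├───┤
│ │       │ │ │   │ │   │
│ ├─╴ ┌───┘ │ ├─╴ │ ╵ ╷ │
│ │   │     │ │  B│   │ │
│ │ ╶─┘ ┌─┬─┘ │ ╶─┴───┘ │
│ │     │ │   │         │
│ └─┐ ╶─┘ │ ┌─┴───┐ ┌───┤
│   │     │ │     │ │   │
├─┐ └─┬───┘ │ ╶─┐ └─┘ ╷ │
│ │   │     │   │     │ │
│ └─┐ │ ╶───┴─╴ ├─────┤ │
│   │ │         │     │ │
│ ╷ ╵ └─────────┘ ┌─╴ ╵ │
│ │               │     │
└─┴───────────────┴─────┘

Finding path from (4, 2) to (6, 8):
Path: (4,2) → (4,1) → (3,1) → (3,0) → (4,0) → (5,0) → (6,0) → (7,0) → (8,0) → (8,1) → (9,1) → (9,2) → (10,2) → (11,2) → (11,3) → (11,4) → (11,5) → (11,6) → (11,7) → (11,8) → (10,8) → (10,9) → (10,10) → (11,10) → (11,11) → (10,11) → (9,11) → (8,11) → (8,10) → (9,10) → (9,9) → (9,8) → (8,8) → (8,7) → (8,6) → (9,6) → (9,7) → (10,7) → (10,6) → (10,5) → (10,4) → (10,3) → (9,3) → (9,4) → (9,5) → (8,5) → (7,5) → (7,6) → (6,6) → (5,6) → (4,6) → (3,6) → (3,5) → (2,5) → (2,6) → (2,7) → (2,8) → (3,8) → (3,7) → (4,7) → (5,7) → (5,8) → (6,8)
Distance: 62 steps

Solution:

┌───────┬─┬─────┬───────┐
│       │ │     │       │
│ ┌───┐ ╵ │ ╶───┘ ╷ ┌─╴ │
│ │   │   │       │ │   │
│ └─╴ ├───┼───────┤ └───┤
│     │   │↱ → → ↓│     │
├───┐ ╵ ╷ │ ╶─┬─╴ ├───┐ │
│↓ ↰│   │ │↑ ↰│↓ ↲│   │ │
│ ╷ └───┘ │ ╷ │ ┌─┘ ╷ ╵ │
│↓│↑ A    │ │↑│↓│   │   │
│ ├───────┤ │ │ └─┐ ├───┤
│↓│       │ │↑│↳ ↓│ │   │
│ ├─╴ ┌───┘ │ ├─╴ │ ╵ ╷ │
│↓│   │     │↑│  B│   │ │
│ │ ╶─┘ ┌─┬─┘ │ ╶─┴───┘ │
│↓│     │ │↱ ↑│         │
│ └─┐ ╶─┘ │ ┌─┴───┐ ┌───┤
│↳ ↓│     │↑│↓ ← ↰│ │↓ ↰│
├─┐ └─┬───┘ │ ╶─┐ └─┘ ╷ │
│ │↳ ↓│↱ → ↑│↳ ↓│↑ ← ↲│↑│
│ └─┐ │ ╶───┴─╴ ├─────┤ │
│   │↓│↑ ← ← ← ↲│↱ → ↓│↑│
│ ╷ ╵ └─────────┘ ┌─╴ ╵ │
│ │  ↳ → → → → → ↑│  ↳ ↑│
└─┴───────────────┴─────┘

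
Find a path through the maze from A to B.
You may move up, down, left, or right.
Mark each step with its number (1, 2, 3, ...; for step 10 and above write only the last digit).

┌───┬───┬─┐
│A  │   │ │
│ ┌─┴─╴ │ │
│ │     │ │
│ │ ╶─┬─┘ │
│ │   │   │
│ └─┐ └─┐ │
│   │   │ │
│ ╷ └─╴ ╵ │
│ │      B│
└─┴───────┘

Finding the shortest path through the maze:
Path length: 8 steps
Directions: down → down → down → right → down → right → right → right

Solution:

┌───┬───┬─┐
│A  │   │ │
│ ┌─┴─╴ │ │
│1│     │ │
│ │ ╶─┬─┘ │
│2│   │   │
│ └─┐ └─┐ │
│3 4│   │ │
│ ╷ └─╴ ╵ │
│ │5 6 7 B│
└─┴───────┘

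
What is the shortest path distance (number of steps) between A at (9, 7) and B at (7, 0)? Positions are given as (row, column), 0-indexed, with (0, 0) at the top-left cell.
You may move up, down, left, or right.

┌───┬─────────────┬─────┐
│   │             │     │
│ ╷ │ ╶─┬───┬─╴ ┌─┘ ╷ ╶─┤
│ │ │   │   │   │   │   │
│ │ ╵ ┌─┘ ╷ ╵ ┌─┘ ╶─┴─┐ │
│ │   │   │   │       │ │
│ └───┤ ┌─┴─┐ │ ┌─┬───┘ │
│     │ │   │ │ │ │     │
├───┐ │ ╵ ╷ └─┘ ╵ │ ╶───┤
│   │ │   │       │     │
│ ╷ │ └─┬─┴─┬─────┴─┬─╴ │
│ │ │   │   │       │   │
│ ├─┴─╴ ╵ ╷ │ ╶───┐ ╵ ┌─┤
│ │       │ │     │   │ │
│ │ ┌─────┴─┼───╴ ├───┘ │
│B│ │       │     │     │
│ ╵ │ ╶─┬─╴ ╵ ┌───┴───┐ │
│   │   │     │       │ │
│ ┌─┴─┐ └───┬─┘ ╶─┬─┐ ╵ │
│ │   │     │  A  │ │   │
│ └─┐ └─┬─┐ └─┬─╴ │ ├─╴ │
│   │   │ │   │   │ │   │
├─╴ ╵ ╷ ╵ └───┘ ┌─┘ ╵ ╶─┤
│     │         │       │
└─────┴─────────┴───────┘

Finding path from (9, 7) to (7, 0):
Path: (9,7) → (9,8) → (10,8) → (10,7) → (11,7) → (11,6) → (11,5) → (11,4) → (11,3) → (10,3) → (10,2) → (11,2) → (11,1) → (10,1) → (10,0) → (9,0) → (8,0) → (7,0)
Distance: 17 steps

Solution:

┌───┬─────────────┬─────┐
│   │             │     │
│ ╷ │ ╶─┬───┬─╴ ┌─┘ ╷ ╶─┤
│ │ │   │   │   │   │   │
│ │ ╵ ┌─┘ ╷ ╵ ┌─┘ ╶─┴─┐ │
│ │   │   │   │       │ │
│ └───┤ ┌─┴─┐ │ ┌─┬───┘ │
│     │ │   │ │ │ │     │
├───┐ │ ╵ ╷ └─┘ ╵ │ ╶───┤
│   │ │   │       │     │
│ ╷ │ └─┬─┴─┬─────┴─┬─╴ │
│ │ │   │   │       │   │
│ ├─┴─╴ ╵ ╷ │ ╶───┐ ╵ ┌─┤
│ │       │ │     │   │ │
│ │ ┌─────┴─┼───╴ ├───┘ │
│B│ │       │     │     │
│ ╵ │ ╶─┬─╴ ╵ ┌───┴───┐ │
│↑  │   │     │       │ │
│ ┌─┴─┐ └───┬─┘ ╶─┬─┐ ╵ │
│↑│   │     │  A ↓│ │   │
│ └─┐ └─┬─┐ └─┬─╴ │ ├─╴ │
│↑ ↰│↓ ↰│ │   │↓ ↲│ │   │
├─╴ ╵ ╷ ╵ └───┘ ┌─┘ ╵ ╶─┤
│  ↑ ↲│↑ ← ← ← ↲│       │
└─────┴─────────┴───────┘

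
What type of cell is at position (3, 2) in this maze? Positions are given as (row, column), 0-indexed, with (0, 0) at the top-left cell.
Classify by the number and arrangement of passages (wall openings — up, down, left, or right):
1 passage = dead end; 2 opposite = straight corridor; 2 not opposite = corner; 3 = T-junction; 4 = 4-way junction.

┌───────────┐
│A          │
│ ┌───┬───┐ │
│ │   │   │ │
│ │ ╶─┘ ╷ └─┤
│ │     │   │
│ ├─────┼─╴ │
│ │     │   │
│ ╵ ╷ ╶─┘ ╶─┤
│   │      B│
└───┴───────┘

Checking cell at (3, 2):
Number of passages: 3
Cell type: T-junction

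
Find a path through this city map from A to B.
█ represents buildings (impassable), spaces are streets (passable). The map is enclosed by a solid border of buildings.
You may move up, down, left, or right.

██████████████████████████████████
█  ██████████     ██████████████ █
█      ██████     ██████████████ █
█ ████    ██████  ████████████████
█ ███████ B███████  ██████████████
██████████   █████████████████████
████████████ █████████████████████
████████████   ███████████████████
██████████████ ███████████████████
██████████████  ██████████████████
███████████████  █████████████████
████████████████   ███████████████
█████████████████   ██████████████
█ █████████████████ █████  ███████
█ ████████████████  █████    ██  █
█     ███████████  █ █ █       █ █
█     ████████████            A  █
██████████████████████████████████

Finding the shortest path from A to B:
Movement: cardinal only
Path length: 34 steps
Directions: left → left → left → left → left → left → left → left → left → left → left → left → up → up → right → up → up → left → up → left → left → up → left → up → left → up → up → left → left → up → up → left → left → up

Solution:

██████████████████████████████████
█  ██████████     ██████████████ █
█      ██████     ██████████████ █
█ ████    ██████  ████████████████
█ ███████ B███████  ██████████████
██████████↑←↰█████████████████████
████████████↑█████████████████████
████████████↑←↰███████████████████
██████████████↑███████████████████
██████████████↑↰██████████████████
███████████████↑↰█████████████████
████████████████↑←↰███████████████
█████████████████ ↑↰██████████████
█ █████████████████↑█████  ███████
█ ████████████████↱↑█████    ██  █
█     ███████████ ↑█ █ █       █ █
█     ████████████↑←←←←←←←←←←←A  █
██████████████████████████████████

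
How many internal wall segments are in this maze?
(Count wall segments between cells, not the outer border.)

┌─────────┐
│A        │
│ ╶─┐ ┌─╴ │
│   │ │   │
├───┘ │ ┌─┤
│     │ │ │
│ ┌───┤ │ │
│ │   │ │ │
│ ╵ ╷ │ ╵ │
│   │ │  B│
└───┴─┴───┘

Counting internal wall segments:
Total internal walls: 16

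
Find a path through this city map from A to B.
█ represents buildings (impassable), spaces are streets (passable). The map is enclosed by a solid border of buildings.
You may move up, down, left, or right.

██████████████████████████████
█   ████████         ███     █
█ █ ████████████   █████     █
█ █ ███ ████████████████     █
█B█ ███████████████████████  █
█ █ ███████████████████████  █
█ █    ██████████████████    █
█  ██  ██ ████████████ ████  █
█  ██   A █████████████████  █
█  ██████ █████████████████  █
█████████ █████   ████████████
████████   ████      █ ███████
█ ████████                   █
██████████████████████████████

Finding the shortest path from A to B:
Movement: cardinal only
Path length: 17 steps
Directions: left → left → up → up → left → left → left → up → up → up → up → up → left → left → down → down → down

Solution:

██████████████████████████████
█↓←↰████████         ███     █
█↓█↑████████████   █████     █
█↓█↑███ ████████████████     █
█B█↑███████████████████████  █
█ █↑███████████████████████  █
█ █↑←←↰██████████████████    █
█  ██ ↑██ ████████████ ████  █
█  ██ ↑←A █████████████████  █
█  ██████ █████████████████  █
█████████ █████   ████████████
████████   ████      █ ███████
█ ████████                   █
██████████████████████████████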